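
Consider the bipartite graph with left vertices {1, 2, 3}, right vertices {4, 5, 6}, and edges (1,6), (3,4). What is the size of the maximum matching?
2 (matching: (1,6), (3,4); upper bound min(|L|,|R|) = min(3,3) = 3)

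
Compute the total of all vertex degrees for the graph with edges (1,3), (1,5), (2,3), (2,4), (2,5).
10 (handshake: sum of degrees = 2|E| = 2 x 5 = 10)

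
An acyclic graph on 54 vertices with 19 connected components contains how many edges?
35 (Each of the 19 component trees on V_i vertices has V_i - 1 edges; summing gives V - C = 54 - 19 = 35)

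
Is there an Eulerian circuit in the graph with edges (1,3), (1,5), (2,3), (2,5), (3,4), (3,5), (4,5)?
Yes (the graph is connected and all 5 vertices have even degree)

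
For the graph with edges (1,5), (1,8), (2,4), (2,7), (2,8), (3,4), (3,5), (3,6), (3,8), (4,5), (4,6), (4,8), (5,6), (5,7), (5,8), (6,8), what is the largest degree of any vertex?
6 (attained at vertices 5, 8)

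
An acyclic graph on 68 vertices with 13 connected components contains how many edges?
55 (Each of the 13 component trees on V_i vertices has V_i - 1 edges; summing gives V - C = 68 - 13 = 55)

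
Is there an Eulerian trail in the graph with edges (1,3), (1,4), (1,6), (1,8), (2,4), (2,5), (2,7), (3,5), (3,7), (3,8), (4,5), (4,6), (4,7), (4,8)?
No (4 vertices have odd degree: {2, 5, 7, 8}; Eulerian path requires 0 or 2)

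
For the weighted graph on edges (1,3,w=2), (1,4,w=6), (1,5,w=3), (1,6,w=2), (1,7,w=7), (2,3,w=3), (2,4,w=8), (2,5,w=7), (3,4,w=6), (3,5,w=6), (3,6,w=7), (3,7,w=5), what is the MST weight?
21 (MST edges: (1,3,w=2), (1,4,w=6), (1,5,w=3), (1,6,w=2), (2,3,w=3), (3,7,w=5); sum of weights 2 + 6 + 3 + 2 + 3 + 5 = 21)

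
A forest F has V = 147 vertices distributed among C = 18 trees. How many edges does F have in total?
129 (Each of the 18 component trees on V_i vertices has V_i - 1 edges; summing gives V - C = 147 - 18 = 129)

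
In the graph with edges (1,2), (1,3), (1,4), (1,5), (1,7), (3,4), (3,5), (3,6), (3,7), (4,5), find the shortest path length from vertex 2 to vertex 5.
2 (path: 2 -> 1 -> 5, 2 edges)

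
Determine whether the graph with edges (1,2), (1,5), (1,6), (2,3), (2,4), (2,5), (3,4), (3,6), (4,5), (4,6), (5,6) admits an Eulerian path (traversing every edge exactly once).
Yes (the graph is connected and exactly 2 vertices have odd degree: {1, 3}; any Eulerian path must start and end at those)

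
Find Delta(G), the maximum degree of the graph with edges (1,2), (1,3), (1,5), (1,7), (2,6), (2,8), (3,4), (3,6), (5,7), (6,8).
4 (attained at vertex 1)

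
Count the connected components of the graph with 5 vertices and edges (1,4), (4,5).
3 (components: {1, 4, 5}, {2}, {3})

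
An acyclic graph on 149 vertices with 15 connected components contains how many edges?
134 (Each of the 15 component trees on V_i vertices has V_i - 1 edges; summing gives V - C = 149 - 15 = 134)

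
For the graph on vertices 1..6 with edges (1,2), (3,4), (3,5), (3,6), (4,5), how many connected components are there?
2 (components: {1, 2}, {3, 4, 5, 6})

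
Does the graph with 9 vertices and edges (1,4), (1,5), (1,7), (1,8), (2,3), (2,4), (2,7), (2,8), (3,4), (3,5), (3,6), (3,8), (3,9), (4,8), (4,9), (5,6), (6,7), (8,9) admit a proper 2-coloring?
No (odd cycle of length 3: 8 -> 1 -> 4 -> 8)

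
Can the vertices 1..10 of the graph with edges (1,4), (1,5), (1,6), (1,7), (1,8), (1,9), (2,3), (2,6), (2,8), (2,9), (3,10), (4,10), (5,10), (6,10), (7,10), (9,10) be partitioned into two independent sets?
Yes. Partition: {1, 2, 10}, {3, 4, 5, 6, 7, 8, 9}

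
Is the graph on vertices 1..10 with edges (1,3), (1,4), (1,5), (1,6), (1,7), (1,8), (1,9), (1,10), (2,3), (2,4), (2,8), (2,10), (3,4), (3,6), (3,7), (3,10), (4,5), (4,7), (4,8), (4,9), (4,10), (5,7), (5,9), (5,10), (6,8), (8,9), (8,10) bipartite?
No (odd cycle of length 3: 3 -> 1 -> 10 -> 3)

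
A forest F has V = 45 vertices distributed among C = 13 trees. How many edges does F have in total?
32 (Each of the 13 component trees on V_i vertices has V_i - 1 edges; summing gives V - C = 45 - 13 = 32)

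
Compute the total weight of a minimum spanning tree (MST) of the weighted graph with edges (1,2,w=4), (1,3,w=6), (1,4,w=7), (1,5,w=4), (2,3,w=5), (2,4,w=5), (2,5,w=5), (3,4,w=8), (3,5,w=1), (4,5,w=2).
11 (MST edges: (1,2,w=4), (1,5,w=4), (3,5,w=1), (4,5,w=2); sum of weights 4 + 4 + 1 + 2 = 11)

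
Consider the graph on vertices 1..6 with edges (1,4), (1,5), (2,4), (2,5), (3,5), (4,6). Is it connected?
Yes (BFS from 1 visits [1, 4, 5, 2, 6, 3] — all 6 vertices reached)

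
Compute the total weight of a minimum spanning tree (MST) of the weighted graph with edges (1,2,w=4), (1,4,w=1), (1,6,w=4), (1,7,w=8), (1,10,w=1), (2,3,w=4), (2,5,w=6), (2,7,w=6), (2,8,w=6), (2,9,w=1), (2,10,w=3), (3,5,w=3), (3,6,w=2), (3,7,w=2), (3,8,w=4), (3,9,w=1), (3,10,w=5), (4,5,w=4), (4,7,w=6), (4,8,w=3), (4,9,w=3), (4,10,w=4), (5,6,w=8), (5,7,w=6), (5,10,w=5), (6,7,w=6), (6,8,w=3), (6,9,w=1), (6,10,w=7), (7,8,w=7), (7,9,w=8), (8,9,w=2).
15 (MST edges: (1,4,w=1), (1,10,w=1), (2,9,w=1), (2,10,w=3), (3,5,w=3), (3,7,w=2), (3,9,w=1), (6,9,w=1), (8,9,w=2); sum of weights 1 + 1 + 1 + 3 + 3 + 2 + 1 + 1 + 2 = 15)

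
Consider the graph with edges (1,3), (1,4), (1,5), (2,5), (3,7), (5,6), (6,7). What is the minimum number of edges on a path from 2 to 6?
2 (path: 2 -> 5 -> 6, 2 edges)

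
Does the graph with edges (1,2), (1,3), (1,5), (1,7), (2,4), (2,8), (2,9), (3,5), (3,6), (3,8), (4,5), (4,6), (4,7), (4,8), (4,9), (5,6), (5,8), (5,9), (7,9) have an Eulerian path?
Yes (the graph is connected and exactly 2 vertices have odd degree: {6, 7}; any Eulerian path must start and end at those)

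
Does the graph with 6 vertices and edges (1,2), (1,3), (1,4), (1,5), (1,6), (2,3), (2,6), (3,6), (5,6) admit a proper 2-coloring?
No (odd cycle of length 3: 5 -> 1 -> 6 -> 5)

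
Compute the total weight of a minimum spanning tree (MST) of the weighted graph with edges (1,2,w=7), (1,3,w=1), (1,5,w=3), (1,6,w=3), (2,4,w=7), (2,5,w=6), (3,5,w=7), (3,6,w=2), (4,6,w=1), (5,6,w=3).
13 (MST edges: (1,3,w=1), (1,5,w=3), (2,5,w=6), (3,6,w=2), (4,6,w=1); sum of weights 1 + 3 + 6 + 2 + 1 = 13)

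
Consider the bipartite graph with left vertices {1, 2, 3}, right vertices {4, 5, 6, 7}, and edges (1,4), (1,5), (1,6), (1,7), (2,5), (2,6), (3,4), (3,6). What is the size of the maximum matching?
3 (matching: (1,7), (2,5), (3,6); upper bound min(|L|,|R|) = min(3,4) = 3)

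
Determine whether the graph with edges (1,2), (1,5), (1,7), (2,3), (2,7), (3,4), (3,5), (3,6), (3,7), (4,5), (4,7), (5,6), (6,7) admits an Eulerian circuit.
No (6 vertices have odd degree: {1, 2, 3, 4, 6, 7}; Eulerian circuit requires 0)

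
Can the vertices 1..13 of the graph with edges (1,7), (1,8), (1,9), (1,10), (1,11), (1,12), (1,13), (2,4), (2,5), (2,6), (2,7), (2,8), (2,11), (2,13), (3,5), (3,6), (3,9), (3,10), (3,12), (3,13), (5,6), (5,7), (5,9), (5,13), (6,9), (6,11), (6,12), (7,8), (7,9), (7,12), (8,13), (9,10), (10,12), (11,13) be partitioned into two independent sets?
No (odd cycle of length 3: 7 -> 1 -> 12 -> 7)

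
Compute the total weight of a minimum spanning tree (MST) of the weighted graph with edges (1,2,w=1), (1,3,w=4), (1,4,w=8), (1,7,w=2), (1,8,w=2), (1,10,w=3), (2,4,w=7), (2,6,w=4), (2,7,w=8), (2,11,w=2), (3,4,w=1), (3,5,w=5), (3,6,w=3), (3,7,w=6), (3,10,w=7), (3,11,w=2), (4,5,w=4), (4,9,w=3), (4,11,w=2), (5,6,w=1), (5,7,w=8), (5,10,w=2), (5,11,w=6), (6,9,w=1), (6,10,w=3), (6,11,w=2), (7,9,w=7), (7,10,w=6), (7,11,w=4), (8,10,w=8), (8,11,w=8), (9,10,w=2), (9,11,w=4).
16 (MST edges: (1,2,w=1), (1,7,w=2), (1,8,w=2), (2,11,w=2), (3,4,w=1), (3,11,w=2), (5,6,w=1), (5,10,w=2), (6,9,w=1), (6,11,w=2); sum of weights 1 + 2 + 2 + 2 + 1 + 2 + 1 + 2 + 1 + 2 = 16)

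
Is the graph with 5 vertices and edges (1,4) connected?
No, it has 4 components: {1, 4}, {2}, {3}, {5}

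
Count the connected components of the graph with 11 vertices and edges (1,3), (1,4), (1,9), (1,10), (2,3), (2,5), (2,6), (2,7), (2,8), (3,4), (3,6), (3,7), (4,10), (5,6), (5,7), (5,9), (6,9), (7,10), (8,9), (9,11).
1 (components: {1, 2, 3, 4, 5, 6, 7, 8, 9, 10, 11})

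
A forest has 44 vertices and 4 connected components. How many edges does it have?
40 (Each of the 4 component trees on V_i vertices has V_i - 1 edges; summing gives V - C = 44 - 4 = 40)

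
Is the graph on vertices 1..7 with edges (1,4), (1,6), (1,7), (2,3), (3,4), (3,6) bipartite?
Yes. Partition: {1, 3, 5}, {2, 4, 6, 7}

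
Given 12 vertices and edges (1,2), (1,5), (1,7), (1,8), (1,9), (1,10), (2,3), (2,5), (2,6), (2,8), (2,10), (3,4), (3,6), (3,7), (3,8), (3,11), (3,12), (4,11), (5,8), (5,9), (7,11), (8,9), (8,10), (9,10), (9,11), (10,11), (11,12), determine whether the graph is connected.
Yes (BFS from 1 visits [1, 2, 5, 7, 8, 9, 10, 3, 6, 11, 4, 12] — all 12 vertices reached)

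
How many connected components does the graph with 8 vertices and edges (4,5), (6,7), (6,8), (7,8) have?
5 (components: {1}, {2}, {3}, {4, 5}, {6, 7, 8})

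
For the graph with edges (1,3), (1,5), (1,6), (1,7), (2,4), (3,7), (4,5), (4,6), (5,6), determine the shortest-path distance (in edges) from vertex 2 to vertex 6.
2 (path: 2 -> 4 -> 6, 2 edges)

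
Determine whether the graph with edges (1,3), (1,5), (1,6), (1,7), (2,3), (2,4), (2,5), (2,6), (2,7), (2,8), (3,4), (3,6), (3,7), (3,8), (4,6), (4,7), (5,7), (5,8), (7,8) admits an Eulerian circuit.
Yes (the graph is connected and all 8 vertices have even degree)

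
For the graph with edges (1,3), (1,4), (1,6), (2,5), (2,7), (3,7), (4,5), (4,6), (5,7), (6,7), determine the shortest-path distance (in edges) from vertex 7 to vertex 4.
2 (path: 7 -> 6 -> 4, 2 edges)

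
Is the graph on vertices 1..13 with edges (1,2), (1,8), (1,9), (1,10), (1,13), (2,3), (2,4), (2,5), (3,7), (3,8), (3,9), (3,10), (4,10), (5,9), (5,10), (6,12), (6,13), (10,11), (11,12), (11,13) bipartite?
Yes. Partition: {1, 3, 4, 5, 6, 11}, {2, 7, 8, 9, 10, 12, 13}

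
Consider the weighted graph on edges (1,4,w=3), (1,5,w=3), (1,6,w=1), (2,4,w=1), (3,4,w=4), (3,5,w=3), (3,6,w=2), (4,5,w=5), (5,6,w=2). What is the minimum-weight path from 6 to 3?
2 (path: 6 -> 3; weights 2 = 2)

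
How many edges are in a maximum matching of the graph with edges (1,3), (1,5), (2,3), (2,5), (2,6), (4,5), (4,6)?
3 (matching: (1,3), (2,6), (4,5); upper bound floor(n/2) = floor(6/2) = 3)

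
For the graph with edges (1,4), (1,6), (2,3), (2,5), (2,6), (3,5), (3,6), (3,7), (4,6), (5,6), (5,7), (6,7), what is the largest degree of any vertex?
6 (attained at vertex 6)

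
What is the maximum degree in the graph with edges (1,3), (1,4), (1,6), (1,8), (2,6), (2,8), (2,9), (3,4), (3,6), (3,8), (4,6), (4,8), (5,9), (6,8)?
5 (attained at vertices 6, 8)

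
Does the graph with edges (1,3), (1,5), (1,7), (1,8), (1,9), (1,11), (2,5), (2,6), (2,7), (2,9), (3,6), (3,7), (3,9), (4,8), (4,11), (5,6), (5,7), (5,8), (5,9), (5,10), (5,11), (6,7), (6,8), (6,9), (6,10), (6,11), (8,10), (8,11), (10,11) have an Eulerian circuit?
No (2 vertices have odd degree: {7, 9}; Eulerian circuit requires 0)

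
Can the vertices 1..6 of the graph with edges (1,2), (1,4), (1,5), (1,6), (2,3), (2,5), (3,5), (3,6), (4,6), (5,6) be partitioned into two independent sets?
No (odd cycle of length 3: 6 -> 1 -> 4 -> 6)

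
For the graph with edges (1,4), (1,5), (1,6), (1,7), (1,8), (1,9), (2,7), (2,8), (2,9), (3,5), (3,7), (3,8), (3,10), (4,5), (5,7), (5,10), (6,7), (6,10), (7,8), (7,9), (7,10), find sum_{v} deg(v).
42 (handshake: sum of degrees = 2|E| = 2 x 21 = 42)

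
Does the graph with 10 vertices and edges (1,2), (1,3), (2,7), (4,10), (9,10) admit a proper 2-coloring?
Yes. Partition: {1, 4, 5, 6, 7, 8, 9}, {2, 3, 10}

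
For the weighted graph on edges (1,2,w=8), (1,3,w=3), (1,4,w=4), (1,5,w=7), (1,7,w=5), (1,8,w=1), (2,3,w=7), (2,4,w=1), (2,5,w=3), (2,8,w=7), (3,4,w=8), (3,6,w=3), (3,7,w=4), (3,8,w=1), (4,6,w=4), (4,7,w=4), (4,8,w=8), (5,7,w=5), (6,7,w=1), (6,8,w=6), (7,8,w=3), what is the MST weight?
14 (MST edges: (1,4,w=4), (1,8,w=1), (2,4,w=1), (2,5,w=3), (3,6,w=3), (3,8,w=1), (6,7,w=1); sum of weights 4 + 1 + 1 + 3 + 3 + 1 + 1 = 14)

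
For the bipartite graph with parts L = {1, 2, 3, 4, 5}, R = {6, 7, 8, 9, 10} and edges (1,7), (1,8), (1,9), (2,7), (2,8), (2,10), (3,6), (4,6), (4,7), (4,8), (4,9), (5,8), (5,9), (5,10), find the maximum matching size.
5 (matching: (1,9), (2,10), (3,6), (4,7), (5,8); upper bound min(|L|,|R|) = min(5,5) = 5)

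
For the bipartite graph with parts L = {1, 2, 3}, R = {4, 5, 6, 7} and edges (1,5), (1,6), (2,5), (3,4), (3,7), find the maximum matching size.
3 (matching: (1,6), (2,5), (3,7); upper bound min(|L|,|R|) = min(3,4) = 3)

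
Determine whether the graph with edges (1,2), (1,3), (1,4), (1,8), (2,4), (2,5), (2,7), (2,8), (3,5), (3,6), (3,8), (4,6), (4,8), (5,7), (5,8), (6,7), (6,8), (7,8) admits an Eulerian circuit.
No (2 vertices have odd degree: {2, 8}; Eulerian circuit requires 0)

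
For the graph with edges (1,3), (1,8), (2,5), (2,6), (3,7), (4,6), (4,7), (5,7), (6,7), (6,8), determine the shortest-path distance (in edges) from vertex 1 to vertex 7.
2 (path: 1 -> 3 -> 7, 2 edges)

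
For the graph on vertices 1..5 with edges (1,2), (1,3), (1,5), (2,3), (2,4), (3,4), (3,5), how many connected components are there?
1 (components: {1, 2, 3, 4, 5})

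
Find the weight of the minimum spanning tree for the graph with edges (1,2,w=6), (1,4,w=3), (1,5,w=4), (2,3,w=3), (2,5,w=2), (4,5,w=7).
12 (MST edges: (1,4,w=3), (1,5,w=4), (2,3,w=3), (2,5,w=2); sum of weights 3 + 4 + 3 + 2 = 12)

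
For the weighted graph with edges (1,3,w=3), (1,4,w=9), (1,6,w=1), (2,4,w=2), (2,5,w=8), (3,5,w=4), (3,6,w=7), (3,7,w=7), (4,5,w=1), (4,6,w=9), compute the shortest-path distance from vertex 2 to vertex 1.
10 (path: 2 -> 4 -> 5 -> 3 -> 1; weights 2 + 1 + 4 + 3 = 10)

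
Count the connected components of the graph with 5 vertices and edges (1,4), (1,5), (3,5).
2 (components: {1, 3, 4, 5}, {2})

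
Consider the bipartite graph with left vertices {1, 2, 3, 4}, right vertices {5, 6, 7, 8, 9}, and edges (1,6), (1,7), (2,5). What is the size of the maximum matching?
2 (matching: (1,7), (2,5); upper bound min(|L|,|R|) = min(4,5) = 4)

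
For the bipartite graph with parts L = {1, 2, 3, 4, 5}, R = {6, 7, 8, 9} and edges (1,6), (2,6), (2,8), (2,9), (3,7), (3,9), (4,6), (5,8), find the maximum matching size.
4 (matching: (1,6), (2,9), (3,7), (5,8); upper bound min(|L|,|R|) = min(5,4) = 4)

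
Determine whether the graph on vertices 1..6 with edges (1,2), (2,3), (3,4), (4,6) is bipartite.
Yes. Partition: {1, 3, 5, 6}, {2, 4}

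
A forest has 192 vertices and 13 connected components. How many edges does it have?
179 (Each of the 13 component trees on V_i vertices has V_i - 1 edges; summing gives V - C = 192 - 13 = 179)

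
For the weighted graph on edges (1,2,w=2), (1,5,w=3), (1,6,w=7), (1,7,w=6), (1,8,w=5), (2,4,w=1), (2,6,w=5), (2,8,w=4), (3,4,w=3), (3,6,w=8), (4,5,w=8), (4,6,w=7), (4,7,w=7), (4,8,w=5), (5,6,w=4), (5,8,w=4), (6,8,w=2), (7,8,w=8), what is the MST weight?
21 (MST edges: (1,2,w=2), (1,5,w=3), (1,7,w=6), (2,4,w=1), (2,8,w=4), (3,4,w=3), (6,8,w=2); sum of weights 2 + 3 + 6 + 1 + 4 + 3 + 2 = 21)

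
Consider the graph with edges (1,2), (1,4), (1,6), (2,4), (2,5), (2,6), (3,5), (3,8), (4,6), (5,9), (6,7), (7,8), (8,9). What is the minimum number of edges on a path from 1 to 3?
3 (path: 1 -> 2 -> 5 -> 3, 3 edges)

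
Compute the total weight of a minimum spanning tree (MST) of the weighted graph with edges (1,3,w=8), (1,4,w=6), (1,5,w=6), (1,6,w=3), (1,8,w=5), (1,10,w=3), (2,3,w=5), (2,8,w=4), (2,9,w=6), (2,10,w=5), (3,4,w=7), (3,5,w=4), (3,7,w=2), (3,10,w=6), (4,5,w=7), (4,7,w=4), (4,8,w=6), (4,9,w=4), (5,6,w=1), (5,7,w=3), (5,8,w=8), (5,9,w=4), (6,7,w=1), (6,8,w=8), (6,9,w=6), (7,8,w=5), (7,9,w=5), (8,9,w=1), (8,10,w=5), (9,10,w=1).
20 (MST edges: (1,6,w=3), (1,10,w=3), (2,8,w=4), (3,7,w=2), (4,7,w=4), (5,6,w=1), (6,7,w=1), (8,9,w=1), (9,10,w=1); sum of weights 3 + 3 + 4 + 2 + 4 + 1 + 1 + 1 + 1 = 20)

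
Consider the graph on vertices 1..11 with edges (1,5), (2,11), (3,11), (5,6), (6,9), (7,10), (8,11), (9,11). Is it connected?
No, it has 3 components: {1, 2, 3, 5, 6, 8, 9, 11}, {4}, {7, 10}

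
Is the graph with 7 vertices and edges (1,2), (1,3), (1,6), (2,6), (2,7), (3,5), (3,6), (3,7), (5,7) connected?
No, it has 2 components: {1, 2, 3, 5, 6, 7}, {4}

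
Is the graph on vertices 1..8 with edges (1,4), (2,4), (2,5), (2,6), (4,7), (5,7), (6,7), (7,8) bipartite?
Yes. Partition: {1, 2, 3, 7}, {4, 5, 6, 8}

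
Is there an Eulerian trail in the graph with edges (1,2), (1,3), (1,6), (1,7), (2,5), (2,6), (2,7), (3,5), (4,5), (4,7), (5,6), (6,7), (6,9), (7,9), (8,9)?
No (4 vertices have odd degree: {6, 7, 8, 9}; Eulerian path requires 0 or 2)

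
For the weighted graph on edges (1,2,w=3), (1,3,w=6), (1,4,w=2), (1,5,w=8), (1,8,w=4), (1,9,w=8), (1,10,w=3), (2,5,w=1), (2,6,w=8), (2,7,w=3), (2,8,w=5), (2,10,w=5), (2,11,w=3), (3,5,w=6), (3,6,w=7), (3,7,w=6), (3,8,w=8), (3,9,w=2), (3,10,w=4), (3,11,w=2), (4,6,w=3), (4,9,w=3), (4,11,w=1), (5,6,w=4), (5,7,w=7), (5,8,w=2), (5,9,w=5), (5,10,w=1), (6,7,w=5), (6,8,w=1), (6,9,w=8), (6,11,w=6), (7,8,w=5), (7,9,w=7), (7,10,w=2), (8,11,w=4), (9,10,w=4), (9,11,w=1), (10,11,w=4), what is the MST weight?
16 (MST edges: (1,2,w=3), (1,4,w=2), (2,5,w=1), (3,9,w=2), (4,11,w=1), (5,8,w=2), (5,10,w=1), (6,8,w=1), (7,10,w=2), (9,11,w=1); sum of weights 3 + 2 + 1 + 2 + 1 + 2 + 1 + 1 + 2 + 1 = 16)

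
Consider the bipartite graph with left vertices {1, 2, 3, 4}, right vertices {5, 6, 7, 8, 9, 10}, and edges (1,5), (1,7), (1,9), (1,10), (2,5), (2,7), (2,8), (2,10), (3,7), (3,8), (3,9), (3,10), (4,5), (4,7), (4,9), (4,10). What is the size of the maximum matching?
4 (matching: (1,10), (2,8), (3,9), (4,7); upper bound min(|L|,|R|) = min(4,6) = 4)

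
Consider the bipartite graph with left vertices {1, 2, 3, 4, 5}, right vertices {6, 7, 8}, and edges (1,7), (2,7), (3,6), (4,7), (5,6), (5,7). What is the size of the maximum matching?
2 (matching: (1,7), (3,6); upper bound min(|L|,|R|) = min(5,3) = 3)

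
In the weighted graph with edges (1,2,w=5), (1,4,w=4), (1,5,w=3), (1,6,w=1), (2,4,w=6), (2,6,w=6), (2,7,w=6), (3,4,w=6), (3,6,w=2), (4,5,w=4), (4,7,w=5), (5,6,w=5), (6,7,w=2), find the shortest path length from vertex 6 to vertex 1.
1 (path: 6 -> 1; weights 1 = 1)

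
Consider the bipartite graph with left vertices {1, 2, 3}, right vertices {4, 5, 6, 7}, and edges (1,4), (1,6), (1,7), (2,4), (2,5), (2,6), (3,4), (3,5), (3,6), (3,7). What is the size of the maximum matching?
3 (matching: (1,7), (2,6), (3,5); upper bound min(|L|,|R|) = min(3,4) = 3)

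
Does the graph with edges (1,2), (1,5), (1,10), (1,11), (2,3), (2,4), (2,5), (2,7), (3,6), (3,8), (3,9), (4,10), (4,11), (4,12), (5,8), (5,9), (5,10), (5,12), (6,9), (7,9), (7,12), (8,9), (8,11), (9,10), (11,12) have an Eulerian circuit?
No (2 vertices have odd degree: {2, 7}; Eulerian circuit requires 0)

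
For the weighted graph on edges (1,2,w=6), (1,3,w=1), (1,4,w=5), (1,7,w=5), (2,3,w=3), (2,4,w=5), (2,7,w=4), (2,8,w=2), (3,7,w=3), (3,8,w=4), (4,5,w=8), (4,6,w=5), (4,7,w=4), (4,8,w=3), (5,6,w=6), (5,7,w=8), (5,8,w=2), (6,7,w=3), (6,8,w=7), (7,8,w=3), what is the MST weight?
17 (MST edges: (1,3,w=1), (2,3,w=3), (2,8,w=2), (3,7,w=3), (4,8,w=3), (5,8,w=2), (6,7,w=3); sum of weights 1 + 3 + 2 + 3 + 3 + 2 + 3 = 17)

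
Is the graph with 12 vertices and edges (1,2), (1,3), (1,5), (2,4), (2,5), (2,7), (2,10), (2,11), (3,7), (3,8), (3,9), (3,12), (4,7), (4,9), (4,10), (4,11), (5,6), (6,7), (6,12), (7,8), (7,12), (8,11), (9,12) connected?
Yes (BFS from 1 visits [1, 2, 3, 5, 4, 7, 10, 11, 8, 9, 12, 6] — all 12 vertices reached)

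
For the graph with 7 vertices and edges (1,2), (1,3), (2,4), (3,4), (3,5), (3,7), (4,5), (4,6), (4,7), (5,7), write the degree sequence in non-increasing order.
[5, 4, 3, 3, 2, 2, 1] (degrees: deg(1)=2, deg(2)=2, deg(3)=4, deg(4)=5, deg(5)=3, deg(6)=1, deg(7)=3)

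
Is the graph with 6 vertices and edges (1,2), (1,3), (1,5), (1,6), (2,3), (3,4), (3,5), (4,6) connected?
Yes (BFS from 1 visits [1, 2, 3, 5, 6, 4] — all 6 vertices reached)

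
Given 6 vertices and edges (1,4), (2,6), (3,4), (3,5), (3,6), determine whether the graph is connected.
Yes (BFS from 1 visits [1, 4, 3, 5, 6, 2] — all 6 vertices reached)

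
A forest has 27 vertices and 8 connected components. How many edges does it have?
19 (Each of the 8 component trees on V_i vertices has V_i - 1 edges; summing gives V - C = 27 - 8 = 19)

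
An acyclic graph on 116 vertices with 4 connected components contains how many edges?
112 (Each of the 4 component trees on V_i vertices has V_i - 1 edges; summing gives V - C = 116 - 4 = 112)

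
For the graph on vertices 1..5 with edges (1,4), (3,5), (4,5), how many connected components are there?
2 (components: {1, 3, 4, 5}, {2})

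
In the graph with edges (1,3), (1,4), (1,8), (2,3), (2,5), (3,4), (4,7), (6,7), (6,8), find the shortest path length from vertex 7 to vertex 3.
2 (path: 7 -> 4 -> 3, 2 edges)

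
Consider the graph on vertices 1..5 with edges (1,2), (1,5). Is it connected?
No, it has 3 components: {1, 2, 5}, {3}, {4}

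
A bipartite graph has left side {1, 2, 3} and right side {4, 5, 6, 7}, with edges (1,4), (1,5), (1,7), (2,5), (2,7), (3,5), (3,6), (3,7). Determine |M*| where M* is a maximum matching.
3 (matching: (1,7), (2,5), (3,6); upper bound min(|L|,|R|) = min(3,4) = 3)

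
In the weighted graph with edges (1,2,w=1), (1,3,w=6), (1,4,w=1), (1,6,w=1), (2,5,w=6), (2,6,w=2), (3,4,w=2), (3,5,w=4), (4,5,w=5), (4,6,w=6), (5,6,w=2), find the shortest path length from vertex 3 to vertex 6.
4 (path: 3 -> 4 -> 1 -> 6; weights 2 + 1 + 1 = 4)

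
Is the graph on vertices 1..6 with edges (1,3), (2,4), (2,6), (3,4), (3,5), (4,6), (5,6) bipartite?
No (odd cycle of length 3: 6 -> 4 -> 2 -> 6)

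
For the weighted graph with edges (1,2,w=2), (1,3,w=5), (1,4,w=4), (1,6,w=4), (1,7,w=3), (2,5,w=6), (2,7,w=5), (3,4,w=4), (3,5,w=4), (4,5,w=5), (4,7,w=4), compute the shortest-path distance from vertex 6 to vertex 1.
4 (path: 6 -> 1; weights 4 = 4)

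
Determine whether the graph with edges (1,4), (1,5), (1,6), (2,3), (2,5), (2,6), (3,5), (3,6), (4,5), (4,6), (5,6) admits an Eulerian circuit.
No (6 vertices have odd degree: {1, 2, 3, 4, 5, 6}; Eulerian circuit requires 0)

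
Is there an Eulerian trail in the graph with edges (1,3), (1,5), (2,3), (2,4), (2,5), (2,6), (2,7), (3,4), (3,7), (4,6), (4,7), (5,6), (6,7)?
Yes (the graph is connected and exactly 2 vertices have odd degree: {2, 5}; any Eulerian path must start and end at those)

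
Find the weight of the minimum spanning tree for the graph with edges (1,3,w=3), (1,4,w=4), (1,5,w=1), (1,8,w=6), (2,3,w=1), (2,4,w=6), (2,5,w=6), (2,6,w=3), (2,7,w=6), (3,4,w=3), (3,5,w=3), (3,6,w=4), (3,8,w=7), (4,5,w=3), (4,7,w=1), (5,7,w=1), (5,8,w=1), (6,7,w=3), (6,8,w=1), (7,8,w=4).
9 (MST edges: (1,3,w=3), (1,5,w=1), (2,3,w=1), (4,7,w=1), (5,7,w=1), (5,8,w=1), (6,8,w=1); sum of weights 3 + 1 + 1 + 1 + 1 + 1 + 1 = 9)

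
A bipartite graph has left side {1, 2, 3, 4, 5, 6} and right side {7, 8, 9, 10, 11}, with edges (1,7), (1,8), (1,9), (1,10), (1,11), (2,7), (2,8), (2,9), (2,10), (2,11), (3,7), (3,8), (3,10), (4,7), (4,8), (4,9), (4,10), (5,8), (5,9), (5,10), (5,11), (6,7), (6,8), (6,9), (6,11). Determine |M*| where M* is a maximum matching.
5 (matching: (1,11), (2,10), (3,8), (4,9), (6,7); upper bound min(|L|,|R|) = min(6,5) = 5)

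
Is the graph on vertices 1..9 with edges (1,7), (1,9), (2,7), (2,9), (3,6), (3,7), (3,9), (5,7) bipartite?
Yes. Partition: {1, 2, 3, 4, 5, 8}, {6, 7, 9}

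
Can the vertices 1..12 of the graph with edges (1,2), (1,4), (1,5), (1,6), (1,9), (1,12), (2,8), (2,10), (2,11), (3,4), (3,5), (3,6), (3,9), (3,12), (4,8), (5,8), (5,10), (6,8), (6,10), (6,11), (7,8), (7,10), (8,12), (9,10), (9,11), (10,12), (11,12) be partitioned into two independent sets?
Yes. Partition: {1, 3, 8, 10, 11}, {2, 4, 5, 6, 7, 9, 12}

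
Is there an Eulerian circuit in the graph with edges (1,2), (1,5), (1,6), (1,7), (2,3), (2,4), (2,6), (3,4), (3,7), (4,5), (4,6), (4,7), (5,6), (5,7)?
No (2 vertices have odd degree: {3, 4}; Eulerian circuit requires 0)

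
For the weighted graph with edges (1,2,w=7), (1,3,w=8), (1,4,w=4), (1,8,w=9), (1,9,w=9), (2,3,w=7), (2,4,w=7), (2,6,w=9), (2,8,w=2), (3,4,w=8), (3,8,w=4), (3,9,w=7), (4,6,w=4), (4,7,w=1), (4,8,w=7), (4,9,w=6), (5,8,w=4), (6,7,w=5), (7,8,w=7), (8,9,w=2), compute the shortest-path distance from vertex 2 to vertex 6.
9 (path: 2 -> 6; weights 9 = 9)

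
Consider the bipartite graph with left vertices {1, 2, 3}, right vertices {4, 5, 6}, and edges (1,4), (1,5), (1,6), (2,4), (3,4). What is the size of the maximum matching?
2 (matching: (1,6), (2,4); upper bound min(|L|,|R|) = min(3,3) = 3)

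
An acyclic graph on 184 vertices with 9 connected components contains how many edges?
175 (Each of the 9 component trees on V_i vertices has V_i - 1 edges; summing gives V - C = 184 - 9 = 175)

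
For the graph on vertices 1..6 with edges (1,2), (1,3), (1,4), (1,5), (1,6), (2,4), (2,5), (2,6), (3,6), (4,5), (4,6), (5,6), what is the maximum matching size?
3 (matching: (1,3), (2,4), (5,6); upper bound floor(n/2) = floor(6/2) = 3)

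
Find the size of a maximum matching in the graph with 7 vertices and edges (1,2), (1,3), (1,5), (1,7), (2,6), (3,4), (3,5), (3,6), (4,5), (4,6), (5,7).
3 (matching: (1,3), (4,6), (5,7); upper bound floor(n/2) = floor(7/2) = 3)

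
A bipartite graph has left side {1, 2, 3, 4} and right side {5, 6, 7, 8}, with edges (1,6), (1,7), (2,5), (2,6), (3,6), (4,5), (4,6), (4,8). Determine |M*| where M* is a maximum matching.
4 (matching: (1,7), (2,5), (3,6), (4,8); upper bound min(|L|,|R|) = min(4,4) = 4)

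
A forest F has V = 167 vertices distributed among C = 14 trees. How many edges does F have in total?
153 (Each of the 14 component trees on V_i vertices has V_i - 1 edges; summing gives V - C = 167 - 14 = 153)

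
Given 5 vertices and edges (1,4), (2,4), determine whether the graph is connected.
No, it has 3 components: {1, 2, 4}, {3}, {5}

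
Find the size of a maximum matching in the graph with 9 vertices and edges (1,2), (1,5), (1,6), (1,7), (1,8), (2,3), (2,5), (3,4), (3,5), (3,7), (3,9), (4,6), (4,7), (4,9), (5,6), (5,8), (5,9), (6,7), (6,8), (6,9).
4 (matching: (1,7), (2,5), (4,9), (6,8); upper bound floor(n/2) = floor(9/2) = 4)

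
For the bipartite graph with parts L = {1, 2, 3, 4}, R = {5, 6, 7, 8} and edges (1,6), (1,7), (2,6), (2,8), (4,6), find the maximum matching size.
3 (matching: (1,7), (2,8), (4,6); upper bound min(|L|,|R|) = min(4,4) = 4)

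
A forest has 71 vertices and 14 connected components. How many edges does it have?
57 (Each of the 14 component trees on V_i vertices has V_i - 1 edges; summing gives V - C = 71 - 14 = 57)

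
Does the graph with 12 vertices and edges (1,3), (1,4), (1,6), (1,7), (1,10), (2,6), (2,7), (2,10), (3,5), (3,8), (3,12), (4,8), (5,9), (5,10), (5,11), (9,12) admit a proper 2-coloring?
Yes. Partition: {1, 2, 5, 8, 12}, {3, 4, 6, 7, 9, 10, 11}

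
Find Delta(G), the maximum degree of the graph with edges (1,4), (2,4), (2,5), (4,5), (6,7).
3 (attained at vertex 4)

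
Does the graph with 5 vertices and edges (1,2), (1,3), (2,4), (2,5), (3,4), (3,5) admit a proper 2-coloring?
Yes. Partition: {1, 4, 5}, {2, 3}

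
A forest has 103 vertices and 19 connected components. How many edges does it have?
84 (Each of the 19 component trees on V_i vertices has V_i - 1 edges; summing gives V - C = 103 - 19 = 84)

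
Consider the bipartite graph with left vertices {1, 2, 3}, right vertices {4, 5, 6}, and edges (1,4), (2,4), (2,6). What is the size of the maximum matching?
2 (matching: (1,4), (2,6); upper bound min(|L|,|R|) = min(3,3) = 3)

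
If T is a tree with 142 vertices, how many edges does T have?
141 (A tree on V vertices has V - 1 edges, so 142 - 1 = 141)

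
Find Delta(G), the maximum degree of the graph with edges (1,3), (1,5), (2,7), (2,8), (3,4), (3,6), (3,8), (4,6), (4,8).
4 (attained at vertex 3)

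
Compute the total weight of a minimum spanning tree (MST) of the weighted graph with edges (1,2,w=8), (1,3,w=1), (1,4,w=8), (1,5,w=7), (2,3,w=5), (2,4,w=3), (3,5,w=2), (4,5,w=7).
11 (MST edges: (1,3,w=1), (2,3,w=5), (2,4,w=3), (3,5,w=2); sum of weights 1 + 5 + 3 + 2 = 11)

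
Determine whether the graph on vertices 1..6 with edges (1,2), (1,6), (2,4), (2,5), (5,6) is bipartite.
Yes. Partition: {1, 3, 4, 5}, {2, 6}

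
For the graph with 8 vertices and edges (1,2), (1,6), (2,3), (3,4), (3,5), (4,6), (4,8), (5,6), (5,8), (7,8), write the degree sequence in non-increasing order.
[3, 3, 3, 3, 3, 2, 2, 1] (degrees: deg(1)=2, deg(2)=2, deg(3)=3, deg(4)=3, deg(5)=3, deg(6)=3, deg(7)=1, deg(8)=3)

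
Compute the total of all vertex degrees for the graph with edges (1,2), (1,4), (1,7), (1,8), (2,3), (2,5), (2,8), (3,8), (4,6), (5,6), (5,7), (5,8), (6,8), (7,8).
28 (handshake: sum of degrees = 2|E| = 2 x 14 = 28)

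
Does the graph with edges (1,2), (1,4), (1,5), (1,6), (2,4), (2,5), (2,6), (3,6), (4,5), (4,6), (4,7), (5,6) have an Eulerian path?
No (4 vertices have odd degree: {3, 4, 6, 7}; Eulerian path requires 0 or 2)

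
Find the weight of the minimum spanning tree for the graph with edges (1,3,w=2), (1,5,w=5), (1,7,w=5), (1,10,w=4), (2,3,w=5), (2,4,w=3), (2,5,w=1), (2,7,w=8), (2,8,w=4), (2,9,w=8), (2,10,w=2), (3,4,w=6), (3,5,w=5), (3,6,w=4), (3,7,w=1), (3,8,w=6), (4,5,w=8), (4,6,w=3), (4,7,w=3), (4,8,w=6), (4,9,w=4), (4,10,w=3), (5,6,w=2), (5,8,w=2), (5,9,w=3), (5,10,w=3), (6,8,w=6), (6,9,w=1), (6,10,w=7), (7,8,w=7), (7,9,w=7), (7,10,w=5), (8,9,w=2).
17 (MST edges: (1,3,w=2), (2,4,w=3), (2,5,w=1), (2,10,w=2), (3,7,w=1), (4,7,w=3), (5,6,w=2), (5,8,w=2), (6,9,w=1); sum of weights 2 + 3 + 1 + 2 + 1 + 3 + 2 + 2 + 1 = 17)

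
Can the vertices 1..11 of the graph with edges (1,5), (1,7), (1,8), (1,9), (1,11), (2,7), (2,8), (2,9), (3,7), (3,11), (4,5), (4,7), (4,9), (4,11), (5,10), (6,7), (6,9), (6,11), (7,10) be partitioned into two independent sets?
Yes. Partition: {1, 2, 3, 4, 6, 10}, {5, 7, 8, 9, 11}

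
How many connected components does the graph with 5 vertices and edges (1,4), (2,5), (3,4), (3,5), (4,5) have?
1 (components: {1, 2, 3, 4, 5})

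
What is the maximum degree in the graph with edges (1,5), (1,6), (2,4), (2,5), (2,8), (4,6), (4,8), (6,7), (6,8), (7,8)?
4 (attained at vertices 6, 8)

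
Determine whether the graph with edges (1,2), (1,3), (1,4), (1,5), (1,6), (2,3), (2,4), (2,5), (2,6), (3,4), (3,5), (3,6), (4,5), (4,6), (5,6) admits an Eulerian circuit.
No (6 vertices have odd degree: {1, 2, 3, 4, 5, 6}; Eulerian circuit requires 0)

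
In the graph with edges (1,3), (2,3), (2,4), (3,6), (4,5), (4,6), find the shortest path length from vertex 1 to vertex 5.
4 (path: 1 -> 3 -> 6 -> 4 -> 5, 4 edges)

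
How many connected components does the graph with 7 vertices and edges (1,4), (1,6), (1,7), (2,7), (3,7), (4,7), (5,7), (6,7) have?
1 (components: {1, 2, 3, 4, 5, 6, 7})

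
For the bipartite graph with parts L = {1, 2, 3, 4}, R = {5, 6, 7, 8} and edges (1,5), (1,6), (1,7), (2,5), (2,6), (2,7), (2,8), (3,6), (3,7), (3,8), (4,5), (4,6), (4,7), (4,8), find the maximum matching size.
4 (matching: (1,7), (2,8), (3,6), (4,5); upper bound min(|L|,|R|) = min(4,4) = 4)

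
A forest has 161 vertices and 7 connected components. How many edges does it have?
154 (Each of the 7 component trees on V_i vertices has V_i - 1 edges; summing gives V - C = 161 - 7 = 154)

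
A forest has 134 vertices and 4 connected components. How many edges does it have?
130 (Each of the 4 component trees on V_i vertices has V_i - 1 edges; summing gives V - C = 134 - 4 = 130)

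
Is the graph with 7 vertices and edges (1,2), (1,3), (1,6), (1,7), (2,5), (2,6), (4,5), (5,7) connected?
Yes (BFS from 1 visits [1, 2, 3, 6, 7, 5, 4] — all 7 vertices reached)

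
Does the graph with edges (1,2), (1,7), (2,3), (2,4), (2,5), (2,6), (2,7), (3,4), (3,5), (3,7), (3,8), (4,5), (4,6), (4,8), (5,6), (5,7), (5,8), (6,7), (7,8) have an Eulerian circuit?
No (2 vertices have odd degree: {3, 4}; Eulerian circuit requires 0)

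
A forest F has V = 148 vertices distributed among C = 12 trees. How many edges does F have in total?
136 (Each of the 12 component trees on V_i vertices has V_i - 1 edges; summing gives V - C = 148 - 12 = 136)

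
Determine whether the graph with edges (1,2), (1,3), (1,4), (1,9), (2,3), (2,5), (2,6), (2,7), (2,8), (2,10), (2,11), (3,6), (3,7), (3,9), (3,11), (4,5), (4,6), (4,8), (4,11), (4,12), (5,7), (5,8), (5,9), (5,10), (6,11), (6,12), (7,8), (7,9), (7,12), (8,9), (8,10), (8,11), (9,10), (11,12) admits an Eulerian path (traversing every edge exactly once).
Yes (the graph is connected and exactly 2 vertices have odd degree: {6, 8}; any Eulerian path must start and end at those)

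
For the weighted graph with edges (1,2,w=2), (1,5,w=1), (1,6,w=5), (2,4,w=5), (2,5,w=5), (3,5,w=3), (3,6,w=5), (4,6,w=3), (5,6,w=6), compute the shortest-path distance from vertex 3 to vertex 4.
8 (path: 3 -> 6 -> 4; weights 5 + 3 = 8)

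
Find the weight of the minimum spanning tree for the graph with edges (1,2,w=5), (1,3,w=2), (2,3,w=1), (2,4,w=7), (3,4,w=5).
8 (MST edges: (1,3,w=2), (2,3,w=1), (3,4,w=5); sum of weights 2 + 1 + 5 = 8)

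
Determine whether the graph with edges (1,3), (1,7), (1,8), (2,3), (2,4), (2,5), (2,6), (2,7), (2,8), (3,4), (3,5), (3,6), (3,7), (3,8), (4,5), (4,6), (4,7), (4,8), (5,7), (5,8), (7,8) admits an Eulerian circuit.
No (4 vertices have odd degree: {1, 3, 5, 6}; Eulerian circuit requires 0)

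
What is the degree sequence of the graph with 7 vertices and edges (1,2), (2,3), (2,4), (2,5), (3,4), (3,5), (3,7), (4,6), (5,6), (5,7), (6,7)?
[4, 4, 4, 3, 3, 3, 1] (degrees: deg(1)=1, deg(2)=4, deg(3)=4, deg(4)=3, deg(5)=4, deg(6)=3, deg(7)=3)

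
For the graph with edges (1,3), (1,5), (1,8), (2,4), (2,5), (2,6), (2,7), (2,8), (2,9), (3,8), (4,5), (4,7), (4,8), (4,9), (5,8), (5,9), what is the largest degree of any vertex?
6 (attained at vertex 2)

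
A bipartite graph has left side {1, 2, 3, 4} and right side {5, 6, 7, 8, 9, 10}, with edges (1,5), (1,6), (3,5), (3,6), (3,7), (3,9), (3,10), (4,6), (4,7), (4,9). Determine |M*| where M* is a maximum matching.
3 (matching: (1,6), (3,10), (4,9); upper bound min(|L|,|R|) = min(4,6) = 4)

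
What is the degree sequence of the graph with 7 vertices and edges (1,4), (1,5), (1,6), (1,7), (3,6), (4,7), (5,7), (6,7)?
[4, 4, 3, 2, 2, 1, 0] (degrees: deg(1)=4, deg(2)=0, deg(3)=1, deg(4)=2, deg(5)=2, deg(6)=3, deg(7)=4)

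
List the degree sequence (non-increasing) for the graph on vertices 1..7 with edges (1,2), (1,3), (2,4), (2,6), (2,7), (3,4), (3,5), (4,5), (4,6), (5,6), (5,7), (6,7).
[4, 4, 4, 4, 3, 3, 2] (degrees: deg(1)=2, deg(2)=4, deg(3)=3, deg(4)=4, deg(5)=4, deg(6)=4, deg(7)=3)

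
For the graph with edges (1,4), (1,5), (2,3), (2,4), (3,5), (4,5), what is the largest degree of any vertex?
3 (attained at vertices 4, 5)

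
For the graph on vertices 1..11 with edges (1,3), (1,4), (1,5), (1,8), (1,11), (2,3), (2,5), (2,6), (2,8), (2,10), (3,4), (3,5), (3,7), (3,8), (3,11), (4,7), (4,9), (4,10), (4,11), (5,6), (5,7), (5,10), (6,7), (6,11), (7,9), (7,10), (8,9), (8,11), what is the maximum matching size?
5 (matching: (2,10), (3,7), (4,9), (5,6), (8,11); upper bound floor(n/2) = floor(11/2) = 5)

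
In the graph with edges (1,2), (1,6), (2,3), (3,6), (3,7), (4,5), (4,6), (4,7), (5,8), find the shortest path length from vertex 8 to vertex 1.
4 (path: 8 -> 5 -> 4 -> 6 -> 1, 4 edges)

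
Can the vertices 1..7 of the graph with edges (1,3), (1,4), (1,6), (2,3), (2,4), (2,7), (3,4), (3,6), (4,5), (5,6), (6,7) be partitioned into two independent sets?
No (odd cycle of length 3: 4 -> 1 -> 3 -> 4)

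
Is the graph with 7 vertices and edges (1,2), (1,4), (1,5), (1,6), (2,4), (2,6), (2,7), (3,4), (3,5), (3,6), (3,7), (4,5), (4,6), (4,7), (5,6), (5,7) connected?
Yes (BFS from 1 visits [1, 2, 4, 5, 6, 7, 3] — all 7 vertices reached)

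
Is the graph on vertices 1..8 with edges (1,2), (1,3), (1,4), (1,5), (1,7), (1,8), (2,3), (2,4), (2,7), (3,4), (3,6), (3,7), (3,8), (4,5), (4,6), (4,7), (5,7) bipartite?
No (odd cycle of length 3: 7 -> 1 -> 3 -> 7)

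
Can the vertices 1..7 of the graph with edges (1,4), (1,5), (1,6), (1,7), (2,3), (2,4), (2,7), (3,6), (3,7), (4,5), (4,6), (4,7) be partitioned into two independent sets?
No (odd cycle of length 3: 6 -> 1 -> 4 -> 6)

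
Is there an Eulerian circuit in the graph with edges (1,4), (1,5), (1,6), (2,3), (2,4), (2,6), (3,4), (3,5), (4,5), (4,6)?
No (6 vertices have odd degree: {1, 2, 3, 4, 5, 6}; Eulerian circuit requires 0)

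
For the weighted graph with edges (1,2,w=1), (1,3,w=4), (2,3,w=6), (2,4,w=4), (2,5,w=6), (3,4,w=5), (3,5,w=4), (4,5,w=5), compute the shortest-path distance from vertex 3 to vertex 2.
5 (path: 3 -> 1 -> 2; weights 4 + 1 = 5)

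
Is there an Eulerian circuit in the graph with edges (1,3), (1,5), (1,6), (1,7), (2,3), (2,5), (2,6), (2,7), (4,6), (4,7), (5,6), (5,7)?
Yes (the graph is connected and all 7 vertices have even degree)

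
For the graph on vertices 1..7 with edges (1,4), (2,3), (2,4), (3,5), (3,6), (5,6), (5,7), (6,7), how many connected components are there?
1 (components: {1, 2, 3, 4, 5, 6, 7})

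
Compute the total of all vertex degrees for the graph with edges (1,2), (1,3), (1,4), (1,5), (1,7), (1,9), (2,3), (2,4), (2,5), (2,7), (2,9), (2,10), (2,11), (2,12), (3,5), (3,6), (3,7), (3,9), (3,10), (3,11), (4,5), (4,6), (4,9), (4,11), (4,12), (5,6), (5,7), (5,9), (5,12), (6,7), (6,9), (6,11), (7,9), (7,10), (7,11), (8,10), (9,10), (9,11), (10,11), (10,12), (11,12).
82 (handshake: sum of degrees = 2|E| = 2 x 41 = 82)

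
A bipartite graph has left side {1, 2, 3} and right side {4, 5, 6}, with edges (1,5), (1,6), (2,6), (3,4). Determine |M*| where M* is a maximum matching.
3 (matching: (1,5), (2,6), (3,4); upper bound min(|L|,|R|) = min(3,3) = 3)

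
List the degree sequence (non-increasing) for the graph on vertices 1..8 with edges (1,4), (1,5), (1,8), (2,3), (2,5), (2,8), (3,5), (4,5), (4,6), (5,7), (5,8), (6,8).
[6, 4, 3, 3, 3, 2, 2, 1] (degrees: deg(1)=3, deg(2)=3, deg(3)=2, deg(4)=3, deg(5)=6, deg(6)=2, deg(7)=1, deg(8)=4)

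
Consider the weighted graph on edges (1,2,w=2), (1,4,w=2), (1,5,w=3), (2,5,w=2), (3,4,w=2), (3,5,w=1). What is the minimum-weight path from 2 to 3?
3 (path: 2 -> 5 -> 3; weights 2 + 1 = 3)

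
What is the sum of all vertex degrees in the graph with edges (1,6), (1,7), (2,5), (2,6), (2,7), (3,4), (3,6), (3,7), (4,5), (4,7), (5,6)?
22 (handshake: sum of degrees = 2|E| = 2 x 11 = 22)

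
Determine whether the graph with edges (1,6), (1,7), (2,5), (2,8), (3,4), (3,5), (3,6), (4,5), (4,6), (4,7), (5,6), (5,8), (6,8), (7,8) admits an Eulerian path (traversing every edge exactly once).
No (4 vertices have odd degree: {3, 5, 6, 7}; Eulerian path requires 0 or 2)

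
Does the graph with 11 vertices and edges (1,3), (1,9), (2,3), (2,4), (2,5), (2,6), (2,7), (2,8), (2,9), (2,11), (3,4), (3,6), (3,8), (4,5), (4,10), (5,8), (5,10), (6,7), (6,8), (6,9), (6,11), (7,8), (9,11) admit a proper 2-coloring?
No (odd cycle of length 3: 8 -> 3 -> 6 -> 8)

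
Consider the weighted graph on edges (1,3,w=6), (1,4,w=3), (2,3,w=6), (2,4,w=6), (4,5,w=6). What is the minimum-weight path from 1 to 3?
6 (path: 1 -> 3; weights 6 = 6)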